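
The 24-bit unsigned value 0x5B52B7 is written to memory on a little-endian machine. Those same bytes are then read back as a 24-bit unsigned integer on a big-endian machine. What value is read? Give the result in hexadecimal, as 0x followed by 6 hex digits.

Stored little-endian, the bytes at ascending addresses are B7 52 5B.
Read back as big-endian, the last byte is least significant, giving 0xB7525B.

0xB7525B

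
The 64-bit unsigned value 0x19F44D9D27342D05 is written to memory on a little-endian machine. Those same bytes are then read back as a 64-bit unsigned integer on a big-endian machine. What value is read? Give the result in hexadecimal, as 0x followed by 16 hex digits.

0x052D34279D4DF419

Stored little-endian, the bytes at ascending addresses are 05 2D 34 27 9D 4D F4 19.
Read back as big-endian, the last byte is least significant, giving 0x052D34279D4DF419.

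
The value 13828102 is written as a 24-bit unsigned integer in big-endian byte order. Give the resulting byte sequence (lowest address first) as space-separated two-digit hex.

13828102 in hexadecimal, padded to 24 bits, is 0xD30006.
Split into bytes (most-significant first): D3 00 06.
Big-endian stores the most-significant byte at the lowest address.
So the memory order matches the most-significant-first order: D3 00 06.

D3 00 06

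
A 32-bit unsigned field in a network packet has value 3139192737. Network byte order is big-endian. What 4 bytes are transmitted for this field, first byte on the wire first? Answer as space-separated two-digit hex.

BB 1C 47 A1

3139192737 in hexadecimal, padded to 32 bits, is 0xBB1C47A1.
Split into bytes (most-significant first): BB 1C 47 A1.
Big-endian: lowest address holds the most-significant byte.
So the memory order matches the most-significant-first order: BB 1C 47 A1.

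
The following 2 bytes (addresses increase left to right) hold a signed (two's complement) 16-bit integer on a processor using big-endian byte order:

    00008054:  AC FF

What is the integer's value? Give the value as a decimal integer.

In big-endian order the high byte comes first in memory.
The bytes are already most-significant first: 0xACFF.
Top bit is set, so as a signed 16-bit value this is 0xACFF − 2^16 = -21249.

-21249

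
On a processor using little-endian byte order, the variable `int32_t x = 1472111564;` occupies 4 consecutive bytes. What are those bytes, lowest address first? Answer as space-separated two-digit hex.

1472111564 in hexadecimal, padded to 32 bits, is 0x57BEA3CC.
Split into bytes (most-significant first): 57 BE A3 CC.
In little-endian order the low byte comes first in memory.
So at ascending addresses the bytes are CC A3 BE 57.

CC A3 BE 57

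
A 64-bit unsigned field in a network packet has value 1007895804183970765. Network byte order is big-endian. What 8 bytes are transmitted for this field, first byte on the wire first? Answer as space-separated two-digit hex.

0D FC C3 E4 D2 FE 03 CD

1007895804183970765 in hexadecimal, padded to 64 bits, is 0x0DFCC3E4D2FE03CD.
Split into bytes (most-significant first): 0D FC C3 E4 D2 FE 03 CD.
In big-endian order the high byte comes first in memory.
So the memory order matches the most-significant-first order: 0D FC C3 E4 D2 FE 03 CD.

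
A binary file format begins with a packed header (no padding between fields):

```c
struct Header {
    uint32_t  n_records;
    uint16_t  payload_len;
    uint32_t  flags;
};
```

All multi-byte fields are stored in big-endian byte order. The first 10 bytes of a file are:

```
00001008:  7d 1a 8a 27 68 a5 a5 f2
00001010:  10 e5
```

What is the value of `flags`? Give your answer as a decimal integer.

2784104677

`flags` follows `n_records` (4 B), `payload_len` (2 B), so it starts at offset 4 + 2 = 6 and occupies 4 bytes.
Bytes at offsets 6..9: A5 F2 10 E5.
Big-endian: lowest address holds the most-significant byte.
The bytes are already most-significant first: 0xA5F210E5.
0xA5F210E5 = 2784104677.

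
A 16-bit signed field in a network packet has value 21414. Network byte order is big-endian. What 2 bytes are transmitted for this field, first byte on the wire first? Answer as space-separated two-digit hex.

21414 in hexadecimal, padded to 16 bits, is 0x53A6.
Split into bytes (most-significant first): 53 A6.
In big-endian order the high byte comes first in memory.
So the memory order matches the most-significant-first order: 53 A6.

53 A6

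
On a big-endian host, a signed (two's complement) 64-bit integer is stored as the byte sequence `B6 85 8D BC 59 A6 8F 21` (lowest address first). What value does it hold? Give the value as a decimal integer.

-5294669946806694111

In big-endian order the high byte comes first in memory.
The bytes are already most-significant first: 0xB6858DBC59A68F21.
Top bit is set, so as a signed 64-bit value this is 0xB6858DBC59A68F21 − 2^64 = -5294669946806694111.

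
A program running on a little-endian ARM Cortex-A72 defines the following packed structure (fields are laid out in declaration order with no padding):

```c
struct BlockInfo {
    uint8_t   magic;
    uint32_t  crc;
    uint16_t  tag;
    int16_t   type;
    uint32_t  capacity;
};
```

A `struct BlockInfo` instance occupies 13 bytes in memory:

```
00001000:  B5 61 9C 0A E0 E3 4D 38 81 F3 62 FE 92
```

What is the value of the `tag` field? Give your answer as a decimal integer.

`tag` follows `magic` (1 B), `crc` (4 B), so it starts at offset 1 + 4 = 5 and occupies 2 bytes.
Bytes at offsets 5..6: E3 4D.
Little-endian: lowest address holds the least-significant byte.
Reassemble most-significant byte first: 4D E3 → 0x4DE3.
0x4DE3 = 19939.

19939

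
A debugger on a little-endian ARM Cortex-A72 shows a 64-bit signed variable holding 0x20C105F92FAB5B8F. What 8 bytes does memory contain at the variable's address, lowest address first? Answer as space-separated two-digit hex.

8F 5B AB 2F F9 05 C1 20

Split into bytes (most-significant first): 20 C1 05 F9 2F AB 5B 8F.
Little-endian stores the least-significant byte at the lowest address.
So at ascending addresses the bytes are 8F 5B AB 2F F9 05 C1 20.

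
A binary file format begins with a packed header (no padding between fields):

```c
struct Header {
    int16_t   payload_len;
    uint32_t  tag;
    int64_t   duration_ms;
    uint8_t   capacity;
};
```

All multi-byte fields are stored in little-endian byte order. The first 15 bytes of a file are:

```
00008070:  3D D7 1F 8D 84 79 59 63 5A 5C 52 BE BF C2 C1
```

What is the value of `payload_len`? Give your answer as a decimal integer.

`payload_len` is the first field, at byte offset 0, occupying 2 bytes.
Bytes at offsets 0..1: 3D D7.
Little-endian stores the least-significant byte at the lowest address.
Reassemble most-significant byte first: D7 3D → 0xD73D.
Top bit is set, so as a signed 16-bit value this is 0xD73D − 2^16 = -10435.

-10435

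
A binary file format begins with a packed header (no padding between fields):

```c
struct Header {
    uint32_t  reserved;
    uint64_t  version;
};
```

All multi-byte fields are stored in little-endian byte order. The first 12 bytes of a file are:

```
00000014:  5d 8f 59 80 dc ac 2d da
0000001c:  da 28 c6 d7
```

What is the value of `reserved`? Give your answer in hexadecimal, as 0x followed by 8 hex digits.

`reserved` is the first field, at byte offset 0, occupying 4 bytes.
Bytes at offsets 0..3: 5D 8F 59 80.
In little-endian order the low byte comes first in memory.
Reassemble most-significant byte first: 80 59 8F 5D → 0x80598F5D.

0x80598F5D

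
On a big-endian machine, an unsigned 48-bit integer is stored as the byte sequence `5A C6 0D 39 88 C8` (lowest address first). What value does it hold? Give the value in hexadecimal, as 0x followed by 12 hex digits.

0x5AC60D3988C8

In big-endian order the high byte comes first in memory.
The bytes are already most-significant first: 0x5AC60D3988C8.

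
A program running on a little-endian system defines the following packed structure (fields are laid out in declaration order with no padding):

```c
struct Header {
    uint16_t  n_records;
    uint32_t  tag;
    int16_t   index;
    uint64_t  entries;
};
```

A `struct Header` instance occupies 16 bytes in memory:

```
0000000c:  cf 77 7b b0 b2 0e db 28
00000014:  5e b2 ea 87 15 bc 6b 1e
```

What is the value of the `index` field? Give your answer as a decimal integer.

`index` follows `n_records` (2 B), `tag` (4 B), so it starts at offset 2 + 4 = 6 and occupies 2 bytes.
Bytes at offsets 6..7: DB 28.
In little-endian order the low byte comes first in memory.
Reassemble most-significant byte first: 28 DB → 0x28DB.
0x28DB = 10459.

10459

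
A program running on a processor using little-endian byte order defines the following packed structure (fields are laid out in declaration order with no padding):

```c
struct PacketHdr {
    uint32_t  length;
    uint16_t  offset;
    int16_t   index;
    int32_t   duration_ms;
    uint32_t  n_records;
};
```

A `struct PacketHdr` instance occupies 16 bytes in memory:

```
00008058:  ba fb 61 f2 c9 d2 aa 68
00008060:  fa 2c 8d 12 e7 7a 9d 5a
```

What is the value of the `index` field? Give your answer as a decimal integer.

`index` follows `length` (4 B), `offset` (2 B), so it starts at offset 4 + 2 = 6 and occupies 2 bytes.
Bytes at offsets 6..7: AA 68.
In little-endian order the low byte comes first in memory.
Reassemble most-significant byte first: 68 AA → 0x68AA.
0x68AA = 26794.

26794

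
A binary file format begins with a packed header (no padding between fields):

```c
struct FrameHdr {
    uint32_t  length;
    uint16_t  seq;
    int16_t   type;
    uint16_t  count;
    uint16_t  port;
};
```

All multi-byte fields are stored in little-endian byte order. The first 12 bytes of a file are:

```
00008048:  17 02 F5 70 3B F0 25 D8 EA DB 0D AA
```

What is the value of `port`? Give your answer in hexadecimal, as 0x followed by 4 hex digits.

0xAA0D

`port` follows `length` (4 B), `seq` (2 B), `type` (2 B), `count` (2 B), so it starts at offset 4 + 2 + 2 + 2 = 10 and occupies 2 bytes.
Bytes at offsets 10..11: 0D AA.
Little-endian: lowest address holds the least-significant byte.
Reassemble most-significant byte first: AA 0D → 0xAA0D.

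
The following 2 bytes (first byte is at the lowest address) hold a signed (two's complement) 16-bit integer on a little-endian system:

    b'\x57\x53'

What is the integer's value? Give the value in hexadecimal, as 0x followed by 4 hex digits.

0x5357

Little-endian stores the least-significant byte at the lowest address.
Reassemble most-significant byte first: 53 57 → 0x5357.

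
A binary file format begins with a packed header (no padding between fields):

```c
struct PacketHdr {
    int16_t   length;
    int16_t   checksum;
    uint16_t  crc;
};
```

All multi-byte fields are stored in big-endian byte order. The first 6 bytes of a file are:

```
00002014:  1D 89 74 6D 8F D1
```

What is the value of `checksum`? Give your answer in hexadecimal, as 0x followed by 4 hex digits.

0x746D

`checksum` follows `length` (2 bytes), so it starts at byte offset 2 and occupies 2 bytes.
Bytes at offsets 2..3: 74 6D.
Big-endian: lowest address holds the most-significant byte.
The bytes are already most-significant first: 0x746D.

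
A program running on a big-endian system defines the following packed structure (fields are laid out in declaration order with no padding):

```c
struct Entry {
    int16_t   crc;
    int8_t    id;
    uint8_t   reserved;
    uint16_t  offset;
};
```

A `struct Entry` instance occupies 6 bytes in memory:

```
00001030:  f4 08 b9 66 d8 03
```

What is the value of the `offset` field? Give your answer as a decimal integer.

`offset` follows `crc` (2 B), `id` (1 B), `reserved` (1 B), so it starts at offset 2 + 1 + 1 = 4 and occupies 2 bytes.
Bytes at offsets 4..5: D8 03.
Big-endian: lowest address holds the most-significant byte.
The bytes are already most-significant first: 0xD803.
0xD803 = 55299.

55299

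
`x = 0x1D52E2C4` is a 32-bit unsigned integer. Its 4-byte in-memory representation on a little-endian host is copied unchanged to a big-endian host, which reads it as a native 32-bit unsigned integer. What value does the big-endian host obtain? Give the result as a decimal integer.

3303166493

Stored little-endian, the bytes at ascending addresses are C4 E2 52 1D.
Read back as big-endian, the last byte is least significant, giving 0xC4E2521D.
0xC4E2521D = 3303166493.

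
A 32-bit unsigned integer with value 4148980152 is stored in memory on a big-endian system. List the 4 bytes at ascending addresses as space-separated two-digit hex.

4148980152 in hexadecimal, padded to 32 bits, is 0xF74C69B8.
Split into bytes (most-significant first): F7 4C 69 B8.
In big-endian order the high byte comes first in memory.
So the memory order matches the most-significant-first order: F7 4C 69 B8.

F7 4C 69 B8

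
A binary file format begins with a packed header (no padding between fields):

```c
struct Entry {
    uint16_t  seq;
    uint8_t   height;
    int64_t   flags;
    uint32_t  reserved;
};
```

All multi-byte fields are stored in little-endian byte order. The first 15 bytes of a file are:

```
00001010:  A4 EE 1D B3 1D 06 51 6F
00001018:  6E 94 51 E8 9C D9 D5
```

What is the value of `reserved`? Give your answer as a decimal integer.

3587808488

`reserved` follows `seq` (2 B), `height` (1 B), `flags` (8 B), so it starts at offset 2 + 1 + 8 = 11 and occupies 4 bytes.
Bytes at offsets 11..14: E8 9C D9 D5.
In little-endian order the low byte comes first in memory.
Reassemble most-significant byte first: D5 D9 9C E8 → 0xD5D99CE8.
0xD5D99CE8 = 3587808488.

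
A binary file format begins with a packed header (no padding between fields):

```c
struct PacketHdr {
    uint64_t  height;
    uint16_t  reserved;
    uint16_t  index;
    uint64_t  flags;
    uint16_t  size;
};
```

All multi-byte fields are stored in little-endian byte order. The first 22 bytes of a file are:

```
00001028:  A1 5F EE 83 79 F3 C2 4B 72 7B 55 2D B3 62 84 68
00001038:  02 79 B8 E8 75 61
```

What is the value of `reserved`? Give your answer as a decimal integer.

`reserved` follows `height` (8 bytes), so it starts at byte offset 8 and occupies 2 bytes.
Bytes at offsets 8..9: 72 7B.
Little-endian stores the least-significant byte at the lowest address.
Reassemble most-significant byte first: 7B 72 → 0x7B72.
0x7B72 = 31602.

31602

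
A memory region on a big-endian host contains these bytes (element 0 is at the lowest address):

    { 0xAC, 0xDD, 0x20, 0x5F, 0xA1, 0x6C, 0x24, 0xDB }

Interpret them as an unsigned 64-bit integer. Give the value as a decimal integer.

12456147739478861019

Big-endian: lowest address holds the most-significant byte.
The bytes are already most-significant first: 0xACDD205FA16C24DB.
0xACDD205FA16C24DB = 12456147739478861019.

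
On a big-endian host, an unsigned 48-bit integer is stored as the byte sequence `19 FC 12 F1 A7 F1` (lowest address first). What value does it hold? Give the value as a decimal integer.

In big-endian order the high byte comes first in memory.
The bytes are already most-significant first: 0x19FC12F1A7F1.
0x19FC12F1A7F1 = 28570440280049.

28570440280049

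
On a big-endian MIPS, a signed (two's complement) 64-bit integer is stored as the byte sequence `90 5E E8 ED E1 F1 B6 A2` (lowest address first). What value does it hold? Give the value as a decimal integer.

-8043735776041519454

In big-endian order the high byte comes first in memory.
The bytes are already most-significant first: 0x905EE8EDE1F1B6A2.
Top bit is set, so as a signed 64-bit value this is 0x905EE8EDE1F1B6A2 − 2^64 = -8043735776041519454.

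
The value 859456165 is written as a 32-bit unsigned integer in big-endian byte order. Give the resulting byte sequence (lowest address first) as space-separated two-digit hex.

33 3A 42 A5

859456165 in hexadecimal, padded to 32 bits, is 0x333A42A5.
Split into bytes (most-significant first): 33 3A 42 A5.
Big-endian stores the most-significant byte at the lowest address.
So the memory order matches the most-significant-first order: 33 3A 42 A5.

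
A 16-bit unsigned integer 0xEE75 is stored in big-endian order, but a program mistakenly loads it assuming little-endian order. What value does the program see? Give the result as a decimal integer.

30190

Stored big-endian, the bytes at ascending addresses are EE 75.
Read back as little-endian, the first byte is least significant, giving 0x75EE.
0x75EE = 30190.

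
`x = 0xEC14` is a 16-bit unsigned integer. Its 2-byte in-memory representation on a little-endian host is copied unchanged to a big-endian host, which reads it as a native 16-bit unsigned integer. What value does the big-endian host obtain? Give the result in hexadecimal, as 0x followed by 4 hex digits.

0x14EC

Stored little-endian, the bytes at ascending addresses are 14 EC.
Read back as big-endian, the last byte is least significant, giving 0x14EC.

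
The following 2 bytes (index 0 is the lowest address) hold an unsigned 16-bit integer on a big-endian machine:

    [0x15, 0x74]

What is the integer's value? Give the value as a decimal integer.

In big-endian order the high byte comes first in memory.
The bytes are already most-significant first: 0x1574.
0x1574 = 5492.

5492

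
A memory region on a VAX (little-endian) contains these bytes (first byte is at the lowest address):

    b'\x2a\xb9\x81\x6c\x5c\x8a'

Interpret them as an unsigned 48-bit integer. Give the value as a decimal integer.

152129562065194

Little-endian: lowest address holds the least-significant byte.
Reassemble most-significant byte first: 8A 5C 6C 81 B9 2A → 0x8A5C6C81B92A.
0x8A5C6C81B92A = 152129562065194.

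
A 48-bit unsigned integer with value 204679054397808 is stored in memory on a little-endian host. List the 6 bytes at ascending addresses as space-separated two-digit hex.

70 91 54 8E 27 BA

204679054397808 in hexadecimal, padded to 48 bits, is 0xBA278E549170.
Split into bytes (most-significant first): BA 27 8E 54 91 70.
Little-endian: lowest address holds the least-significant byte.
So at ascending addresses the bytes are 70 91 54 8E 27 BA.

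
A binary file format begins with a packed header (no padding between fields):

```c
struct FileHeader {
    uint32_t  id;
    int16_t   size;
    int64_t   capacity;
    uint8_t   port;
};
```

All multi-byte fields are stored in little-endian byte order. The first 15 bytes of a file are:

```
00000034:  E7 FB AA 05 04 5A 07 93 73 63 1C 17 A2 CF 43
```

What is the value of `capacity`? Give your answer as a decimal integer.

`capacity` follows `id` (4 B), `size` (2 B), so it starts at offset 4 + 2 = 6 and occupies 8 bytes.
Bytes at offsets 6..13: 07 93 73 63 1C 17 A2 CF.
In little-endian order the low byte comes first in memory.
Reassemble most-significant byte first: CF A2 17 1C 63 73 93 07 → 0xCFA2171C63739307.
Top bit is set, so as a signed 64-bit value this is 0xCFA2171C63739307 − 2^64 = -3485197750936300793.

-3485197750936300793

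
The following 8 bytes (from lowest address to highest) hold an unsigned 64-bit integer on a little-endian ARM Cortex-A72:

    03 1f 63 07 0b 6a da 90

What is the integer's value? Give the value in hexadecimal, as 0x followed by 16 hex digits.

Little-endian stores the least-significant byte at the lowest address.
Reassemble most-significant byte first: 90 DA 6A 0B 07 63 1F 03 → 0x90DA6A0B07631F03.

0x90DA6A0B07631F03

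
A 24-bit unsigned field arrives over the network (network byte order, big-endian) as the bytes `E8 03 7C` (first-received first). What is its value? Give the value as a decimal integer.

Big-endian: lowest address holds the most-significant byte.
The bytes are already most-significant first: 0xE8037C.
0xE8037C = 15205244.

15205244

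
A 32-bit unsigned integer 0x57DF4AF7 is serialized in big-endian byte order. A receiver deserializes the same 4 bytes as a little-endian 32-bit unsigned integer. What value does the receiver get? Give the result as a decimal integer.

Stored big-endian, the bytes at ascending addresses are 57 DF 4A F7.
Read back as little-endian, the first byte is least significant, giving 0xF74ADF57.
0xF74ADF57 = 4148879191.

4148879191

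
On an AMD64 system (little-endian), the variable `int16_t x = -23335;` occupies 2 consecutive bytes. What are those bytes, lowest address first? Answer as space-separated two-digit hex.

Two's complement of -23335 in 16 bits: 23335 = 0x5B27; invert → 0xA4D8; add 1 → 0xA4D9.
Split into bytes (most-significant first): A4 D9.
In little-endian order the low byte comes first in memory.
So at ascending addresses the bytes are D9 A4.

D9 A4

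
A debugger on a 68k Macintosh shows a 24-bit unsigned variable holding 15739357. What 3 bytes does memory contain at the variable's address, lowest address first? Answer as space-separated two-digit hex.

15739357 in hexadecimal, padded to 24 bits, is 0xF029DD.
Split into bytes (most-significant first): F0 29 DD.
Big-endian stores the most-significant byte at the lowest address.
So the memory order matches the most-significant-first order: F0 29 DD.

F0 29 DD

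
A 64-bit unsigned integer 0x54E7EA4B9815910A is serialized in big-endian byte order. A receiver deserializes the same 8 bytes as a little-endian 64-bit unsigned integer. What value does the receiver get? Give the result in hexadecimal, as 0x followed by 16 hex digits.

Stored big-endian, the bytes at ascending addresses are 54 E7 EA 4B 98 15 91 0A.
Read back as little-endian, the first byte is least significant, giving 0x0A9115984BEAE754.

0x0A9115984BEAE754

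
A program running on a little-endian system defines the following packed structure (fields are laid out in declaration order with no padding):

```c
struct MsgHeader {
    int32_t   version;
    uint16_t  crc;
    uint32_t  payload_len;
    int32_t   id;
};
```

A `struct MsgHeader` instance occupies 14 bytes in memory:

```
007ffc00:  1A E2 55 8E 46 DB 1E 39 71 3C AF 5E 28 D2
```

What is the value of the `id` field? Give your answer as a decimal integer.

`id` follows `version` (4 B), `crc` (2 B), `payload_len` (4 B), so it starts at offset 4 + 2 + 4 = 10 and occupies 4 bytes.
Bytes at offsets 10..13: AF 5E 28 D2.
In little-endian order the low byte comes first in memory.
Reassemble most-significant byte first: D2 28 5E AF → 0xD2285EAF.
Top bit is set, so as a signed 32-bit value this is 0xD2285EAF − 2^32 = -769106257.

-769106257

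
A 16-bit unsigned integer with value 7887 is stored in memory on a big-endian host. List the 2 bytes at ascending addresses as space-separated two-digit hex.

1E CF

7887 in hexadecimal, padded to 16 bits, is 0x1ECF.
Split into bytes (most-significant first): 1E CF.
In big-endian order the high byte comes first in memory.
So the memory order matches the most-significant-first order: 1E CF.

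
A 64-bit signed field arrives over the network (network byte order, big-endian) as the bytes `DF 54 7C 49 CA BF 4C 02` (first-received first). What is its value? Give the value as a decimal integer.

-2354120048831935486

Big-endian: lowest address holds the most-significant byte.
The bytes are already most-significant first: 0xDF547C49CABF4C02.
Top bit is set, so as a signed 64-bit value this is 0xDF547C49CABF4C02 − 2^64 = -2354120048831935486.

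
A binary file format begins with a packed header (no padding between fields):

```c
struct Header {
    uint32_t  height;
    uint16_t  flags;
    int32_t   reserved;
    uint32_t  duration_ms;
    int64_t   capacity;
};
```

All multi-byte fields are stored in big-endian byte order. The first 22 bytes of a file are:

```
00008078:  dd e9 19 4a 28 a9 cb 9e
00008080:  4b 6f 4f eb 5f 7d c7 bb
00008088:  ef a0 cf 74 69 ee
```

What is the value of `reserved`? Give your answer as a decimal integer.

-878818449

`reserved` follows `height` (4 B), `flags` (2 B), so it starts at offset 4 + 2 = 6 and occupies 4 bytes.
Bytes at offsets 6..9: CB 9E 4B 6F.
Big-endian stores the most-significant byte at the lowest address.
The bytes are already most-significant first: 0xCB9E4B6F.
Top bit is set, so as a signed 32-bit value this is 0xCB9E4B6F − 2^32 = -878818449.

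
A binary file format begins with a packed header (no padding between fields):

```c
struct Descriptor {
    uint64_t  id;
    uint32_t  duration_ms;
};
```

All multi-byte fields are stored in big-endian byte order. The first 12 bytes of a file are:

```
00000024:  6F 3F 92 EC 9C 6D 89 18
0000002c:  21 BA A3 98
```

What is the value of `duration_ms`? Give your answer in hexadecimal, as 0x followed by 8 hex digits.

0x21BAA398

`duration_ms` follows `id` (8 bytes), so it starts at byte offset 8 and occupies 4 bytes.
Bytes at offsets 8..11: 21 BA A3 98.
Big-endian stores the most-significant byte at the lowest address.
The bytes are already most-significant first: 0x21BAA398.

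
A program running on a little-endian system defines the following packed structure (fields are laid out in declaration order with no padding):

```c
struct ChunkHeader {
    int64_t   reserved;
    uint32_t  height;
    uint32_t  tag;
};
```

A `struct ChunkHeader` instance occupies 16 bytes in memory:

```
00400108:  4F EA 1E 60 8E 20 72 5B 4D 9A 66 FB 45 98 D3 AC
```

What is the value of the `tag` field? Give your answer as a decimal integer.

`tag` follows `reserved` (8 B), `height` (4 B), so it starts at offset 8 + 4 = 12 and occupies 4 bytes.
Bytes at offsets 12..15: 45 98 D3 AC.
In little-endian order the low byte comes first in memory.
Reassemble most-significant byte first: AC D3 98 45 → 0xACD39845.
0xACD39845 = 2899548229.

2899548229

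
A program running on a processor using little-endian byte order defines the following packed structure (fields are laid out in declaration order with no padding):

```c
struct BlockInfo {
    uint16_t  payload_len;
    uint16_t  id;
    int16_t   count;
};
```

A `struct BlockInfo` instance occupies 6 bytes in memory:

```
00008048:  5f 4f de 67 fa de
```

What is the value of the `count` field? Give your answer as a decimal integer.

`count` follows `payload_len` (2 B), `id` (2 B), so it starts at offset 2 + 2 = 4 and occupies 2 bytes.
Bytes at offsets 4..5: FA DE.
In little-endian order the low byte comes first in memory.
Reassemble most-significant byte first: DE FA → 0xDEFA.
Top bit is set, so as a signed 16-bit value this is 0xDEFA − 2^16 = -8454.

-8454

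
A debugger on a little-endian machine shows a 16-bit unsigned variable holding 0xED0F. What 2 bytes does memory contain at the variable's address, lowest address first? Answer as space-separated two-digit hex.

Split into bytes (most-significant first): ED 0F.
In little-endian order the low byte comes first in memory.
So at ascending addresses the bytes are 0F ED.

0F ED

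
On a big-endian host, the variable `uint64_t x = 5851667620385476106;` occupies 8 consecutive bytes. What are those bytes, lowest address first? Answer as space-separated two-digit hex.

5851667620385476106 in hexadecimal, padded to 64 bits, is 0x51354CB280BB4E0A.
Split into bytes (most-significant first): 51 35 4C B2 80 BB 4E 0A.
Big-endian: lowest address holds the most-significant byte.
So the memory order matches the most-significant-first order: 51 35 4C B2 80 BB 4E 0A.

51 35 4C B2 80 BB 4E 0A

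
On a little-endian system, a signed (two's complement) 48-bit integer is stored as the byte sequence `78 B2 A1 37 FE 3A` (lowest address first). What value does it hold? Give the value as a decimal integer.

In little-endian order the low byte comes first in memory.
Reassemble most-significant byte first: 3A FE 37 A1 B2 78 → 0x3AFE37A1B278.
0x3AFE37A1B278 = 64863529448056.

64863529448056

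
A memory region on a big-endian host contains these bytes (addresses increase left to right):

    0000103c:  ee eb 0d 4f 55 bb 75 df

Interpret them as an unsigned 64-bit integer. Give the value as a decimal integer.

Big-endian: lowest address holds the most-significant byte.
The bytes are already most-significant first: 0xEEEB0D4F55BB75DF.
0xEEEB0D4F55BB75DF = 17215868634945779167.

17215868634945779167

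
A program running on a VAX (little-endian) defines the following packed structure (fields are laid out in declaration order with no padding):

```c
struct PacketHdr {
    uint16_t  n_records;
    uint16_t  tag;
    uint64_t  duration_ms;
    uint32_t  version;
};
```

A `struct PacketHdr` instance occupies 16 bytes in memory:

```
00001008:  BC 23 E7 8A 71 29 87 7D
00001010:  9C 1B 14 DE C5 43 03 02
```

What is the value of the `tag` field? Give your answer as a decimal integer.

35559

`tag` follows `n_records` (2 bytes), so it starts at byte offset 2 and occupies 2 bytes.
Bytes at offsets 2..3: E7 8A.
In little-endian order the low byte comes first in memory.
Reassemble most-significant byte first: 8A E7 → 0x8AE7.
0x8AE7 = 35559.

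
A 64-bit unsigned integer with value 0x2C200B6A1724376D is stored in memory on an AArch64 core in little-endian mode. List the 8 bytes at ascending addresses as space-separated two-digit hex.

Split into bytes (most-significant first): 2C 20 0B 6A 17 24 37 6D.
In little-endian order the low byte comes first in memory.
So at ascending addresses the bytes are 6D 37 24 17 6A 0B 20 2C.

6D 37 24 17 6A 0B 20 2C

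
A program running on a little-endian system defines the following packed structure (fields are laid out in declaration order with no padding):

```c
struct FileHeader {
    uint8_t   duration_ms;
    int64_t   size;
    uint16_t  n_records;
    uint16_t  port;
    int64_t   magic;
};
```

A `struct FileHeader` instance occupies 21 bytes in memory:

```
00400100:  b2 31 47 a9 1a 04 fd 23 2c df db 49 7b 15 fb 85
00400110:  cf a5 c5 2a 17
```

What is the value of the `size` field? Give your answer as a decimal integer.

`size` follows `duration_ms` (1 byte), so it starts at byte offset 1 and occupies 8 bytes.
Bytes at offsets 1..8: 31 47 A9 1A 04 FD 23 2C.
In little-endian order the low byte comes first in memory.
Reassemble most-significant byte first: 2C 23 FD 04 1A A9 47 31 → 0x2C23FD041AA94731.
0x2C23FD041AA94731 = 3180663955922700081.

3180663955922700081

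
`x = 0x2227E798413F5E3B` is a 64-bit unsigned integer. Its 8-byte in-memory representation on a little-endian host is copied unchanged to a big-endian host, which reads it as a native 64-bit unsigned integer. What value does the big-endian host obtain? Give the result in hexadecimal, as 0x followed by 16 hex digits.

0x3B5E3F4198E72722

Stored little-endian, the bytes at ascending addresses are 3B 5E 3F 41 98 E7 27 22.
Read back as big-endian, the last byte is least significant, giving 0x3B5E3F4198E72722.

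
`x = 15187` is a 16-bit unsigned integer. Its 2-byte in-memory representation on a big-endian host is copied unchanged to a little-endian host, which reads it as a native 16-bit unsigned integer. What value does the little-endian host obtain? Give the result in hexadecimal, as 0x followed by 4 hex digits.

0x533B

15187 in 16-bit hexadecimal is 0x3B53.
Stored big-endian, the bytes at ascending addresses are 3B 53.
Read back as little-endian, the first byte is least significant, giving 0x533B.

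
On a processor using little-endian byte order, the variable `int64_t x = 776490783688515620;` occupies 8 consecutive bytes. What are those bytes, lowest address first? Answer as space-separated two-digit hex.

776490783688515620 in hexadecimal, padded to 64 bits, is 0x0AC6A640F51E6024.
Split into bytes (most-significant first): 0A C6 A6 40 F5 1E 60 24.
Little-endian: lowest address holds the least-significant byte.
So at ascending addresses the bytes are 24 60 1E F5 40 A6 C6 0A.

24 60 1E F5 40 A6 C6 0A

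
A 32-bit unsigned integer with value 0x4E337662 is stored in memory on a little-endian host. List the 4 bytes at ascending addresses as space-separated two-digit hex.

62 76 33 4E

Split into bytes (most-significant first): 4E 33 76 62.
Little-endian: lowest address holds the least-significant byte.
So at ascending addresses the bytes are 62 76 33 4E.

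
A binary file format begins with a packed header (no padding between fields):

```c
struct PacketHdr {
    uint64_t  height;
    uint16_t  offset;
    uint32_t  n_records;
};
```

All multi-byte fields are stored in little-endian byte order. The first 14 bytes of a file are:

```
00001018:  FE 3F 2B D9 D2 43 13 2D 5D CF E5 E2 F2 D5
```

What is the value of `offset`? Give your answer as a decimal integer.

`offset` follows `height` (8 bytes), so it starts at byte offset 8 and occupies 2 bytes.
Bytes at offsets 8..9: 5D CF.
Little-endian stores the least-significant byte at the lowest address.
Reassemble most-significant byte first: CF 5D → 0xCF5D.
0xCF5D = 53085.

53085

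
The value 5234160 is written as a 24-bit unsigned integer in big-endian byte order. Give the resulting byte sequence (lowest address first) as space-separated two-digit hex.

5234160 in hexadecimal, padded to 24 bits, is 0x4FDDF0.
Split into bytes (most-significant first): 4F DD F0.
Big-endian stores the most-significant byte at the lowest address.
So the memory order matches the most-significant-first order: 4F DD F0.

4F DD F0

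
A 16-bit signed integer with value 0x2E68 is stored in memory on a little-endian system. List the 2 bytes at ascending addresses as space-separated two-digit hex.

Split into bytes (most-significant first): 2E 68.
Little-endian: lowest address holds the least-significant byte.
So at ascending addresses the bytes are 68 2E.

68 2E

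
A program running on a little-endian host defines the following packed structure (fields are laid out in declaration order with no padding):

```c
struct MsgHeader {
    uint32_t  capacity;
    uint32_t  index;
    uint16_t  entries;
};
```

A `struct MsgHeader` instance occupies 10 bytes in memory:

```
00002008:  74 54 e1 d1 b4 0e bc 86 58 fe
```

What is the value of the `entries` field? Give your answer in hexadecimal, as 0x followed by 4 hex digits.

0xFE58

`entries` follows `capacity` (4 B), `index` (4 B), so it starts at offset 4 + 4 = 8 and occupies 2 bytes.
Bytes at offsets 8..9: 58 FE.
In little-endian order the low byte comes first in memory.
Reassemble most-significant byte first: FE 58 → 0xFE58.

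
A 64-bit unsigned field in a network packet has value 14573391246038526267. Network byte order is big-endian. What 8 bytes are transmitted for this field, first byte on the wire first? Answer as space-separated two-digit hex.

CA 3F 16 20 08 E9 E9 3B

14573391246038526267 in hexadecimal, padded to 64 bits, is 0xCA3F162008E9E93B.
Split into bytes (most-significant first): CA 3F 16 20 08 E9 E9 3B.
In big-endian order the high byte comes first in memory.
So the memory order matches the most-significant-first order: CA 3F 16 20 08 E9 E9 3B.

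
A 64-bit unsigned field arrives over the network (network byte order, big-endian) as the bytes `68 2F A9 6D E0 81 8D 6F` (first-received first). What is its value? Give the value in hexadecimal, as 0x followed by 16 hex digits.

0x682FA96DE0818D6F

In big-endian order the high byte comes first in memory.
The bytes are already most-significant first: 0x682FA96DE0818D6F.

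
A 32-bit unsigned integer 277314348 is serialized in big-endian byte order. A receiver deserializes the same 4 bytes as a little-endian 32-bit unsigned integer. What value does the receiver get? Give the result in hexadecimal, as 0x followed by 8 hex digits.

277314348 in 32-bit hexadecimal is 0x10877B2C.
Stored big-endian, the bytes at ascending addresses are 10 87 7B 2C.
Read back as little-endian, the first byte is least significant, giving 0x2C7B8710.

0x2C7B8710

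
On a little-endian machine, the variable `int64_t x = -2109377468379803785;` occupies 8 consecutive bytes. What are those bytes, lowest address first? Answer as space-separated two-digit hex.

77 4F 02 54 5E FC B9 E2

Two's complement of -2109377468379803785 in 64 bits: 2109377468379803785 = 0x1D4603A1ABFDB089; invert → 0xE2B9FC5E54024F76; add 1 → 0xE2B9FC5E54024F77.
Split into bytes (most-significant first): E2 B9 FC 5E 54 02 4F 77.
In little-endian order the low byte comes first in memory.
So at ascending addresses the bytes are 77 4F 02 54 5E FC B9 E2.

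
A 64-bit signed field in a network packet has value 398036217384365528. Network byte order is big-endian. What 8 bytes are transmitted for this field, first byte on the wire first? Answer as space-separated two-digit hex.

05 86 1B D4 B0 EF 6D D8

398036217384365528 in hexadecimal, padded to 64 bits, is 0x05861BD4B0EF6DD8.
Split into bytes (most-significant first): 05 86 1B D4 B0 EF 6D D8.
In big-endian order the high byte comes first in memory.
So the memory order matches the most-significant-first order: 05 86 1B D4 B0 EF 6D D8.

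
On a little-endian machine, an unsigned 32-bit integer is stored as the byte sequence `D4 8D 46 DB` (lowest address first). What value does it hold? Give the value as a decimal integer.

3678834132

Little-endian stores the least-significant byte at the lowest address.
Reassemble most-significant byte first: DB 46 8D D4 → 0xDB468DD4.
0xDB468DD4 = 3678834132.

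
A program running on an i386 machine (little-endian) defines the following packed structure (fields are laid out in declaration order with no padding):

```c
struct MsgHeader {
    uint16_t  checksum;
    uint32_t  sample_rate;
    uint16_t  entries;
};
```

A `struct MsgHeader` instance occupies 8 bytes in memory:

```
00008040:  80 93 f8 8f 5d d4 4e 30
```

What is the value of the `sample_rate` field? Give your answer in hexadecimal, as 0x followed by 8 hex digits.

0xD45D8FF8

`sample_rate` follows `checksum` (2 bytes), so it starts at byte offset 2 and occupies 4 bytes.
Bytes at offsets 2..5: F8 8F 5D D4.
Little-endian stores the least-significant byte at the lowest address.
Reassemble most-significant byte first: D4 5D 8F F8 → 0xD45D8FF8.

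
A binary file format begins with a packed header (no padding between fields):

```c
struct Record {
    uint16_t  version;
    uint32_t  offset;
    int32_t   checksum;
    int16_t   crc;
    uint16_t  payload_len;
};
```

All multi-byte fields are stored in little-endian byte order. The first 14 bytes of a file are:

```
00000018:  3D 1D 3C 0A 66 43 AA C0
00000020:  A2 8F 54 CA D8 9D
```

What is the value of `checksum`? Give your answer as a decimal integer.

`checksum` follows `version` (2 B), `offset` (4 B), so it starts at offset 2 + 4 = 6 and occupies 4 bytes.
Bytes at offsets 6..9: AA C0 A2 8F.
Little-endian: lowest address holds the least-significant byte.
Reassemble most-significant byte first: 8F A2 C0 AA → 0x8FA2C0AA.
Top bit is set, so as a signed 32-bit value this is 0x8FA2C0AA − 2^32 = -1885159254.

-1885159254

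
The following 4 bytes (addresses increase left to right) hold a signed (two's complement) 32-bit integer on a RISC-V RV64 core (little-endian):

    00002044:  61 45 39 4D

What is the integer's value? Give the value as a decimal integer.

Little-endian: lowest address holds the least-significant byte.
Reassemble most-significant byte first: 4D 39 45 61 → 0x4D394561.
0x4D394561 = 1295598945.

1295598945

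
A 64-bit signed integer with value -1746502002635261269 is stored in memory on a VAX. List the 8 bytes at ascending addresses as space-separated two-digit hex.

AB BA 6A 95 AE 2D C3 E7

Two's complement of -1746502002635261269 in 64 bits: 1746502002635261269 = 0x183CD2516A954555; invert → 0xE7C32DAE956ABAAA; add 1 → 0xE7C32DAE956ABAAB.
Split into bytes (most-significant first): E7 C3 2D AE 95 6A BA AB.
Little-endian stores the least-significant byte at the lowest address.
So at ascending addresses the bytes are AB BA 6A 95 AE 2D C3 E7.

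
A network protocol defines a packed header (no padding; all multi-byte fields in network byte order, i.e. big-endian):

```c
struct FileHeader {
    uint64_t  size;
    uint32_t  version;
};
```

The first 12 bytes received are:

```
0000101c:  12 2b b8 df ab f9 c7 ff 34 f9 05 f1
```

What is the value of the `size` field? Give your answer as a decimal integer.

1309343387483752447

`size` is the first field, at byte offset 0, occupying 8 bytes.
Bytes at offsets 0..7: 12 2B B8 DF AB F9 C7 FF.
In big-endian order the high byte comes first in memory.
The bytes are already most-significant first: 0x122BB8DFABF9C7FF.
0x122BB8DFABF9C7FF = 1309343387483752447.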